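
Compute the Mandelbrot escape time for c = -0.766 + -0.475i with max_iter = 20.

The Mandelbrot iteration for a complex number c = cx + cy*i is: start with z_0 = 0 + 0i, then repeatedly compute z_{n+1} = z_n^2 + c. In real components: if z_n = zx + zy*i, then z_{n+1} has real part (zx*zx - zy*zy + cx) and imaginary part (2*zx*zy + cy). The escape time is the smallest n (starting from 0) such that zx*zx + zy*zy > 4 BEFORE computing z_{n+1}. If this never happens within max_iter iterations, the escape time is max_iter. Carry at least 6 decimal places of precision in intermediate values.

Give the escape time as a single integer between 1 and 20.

Answer: 7

Derivation:
z_0 = 0 + 0i, c = -0.7660 + -0.4750i
Iter 1: z = -0.7660 + -0.4750i, |z|^2 = 0.8124
Iter 2: z = -0.4049 + 0.2527i, |z|^2 = 0.2278
Iter 3: z = -0.6659 + -0.6796i, |z|^2 = 0.9054
Iter 4: z = -0.7844 + 0.4302i, |z|^2 = 0.8003
Iter 5: z = -0.3357 + -1.1499i, |z|^2 = 1.4349
Iter 6: z = -1.9755 + 0.2971i, |z|^2 = 3.9907
Iter 7: z = 3.0481 + -1.6489i, |z|^2 = 12.0101
Escaped at iteration 7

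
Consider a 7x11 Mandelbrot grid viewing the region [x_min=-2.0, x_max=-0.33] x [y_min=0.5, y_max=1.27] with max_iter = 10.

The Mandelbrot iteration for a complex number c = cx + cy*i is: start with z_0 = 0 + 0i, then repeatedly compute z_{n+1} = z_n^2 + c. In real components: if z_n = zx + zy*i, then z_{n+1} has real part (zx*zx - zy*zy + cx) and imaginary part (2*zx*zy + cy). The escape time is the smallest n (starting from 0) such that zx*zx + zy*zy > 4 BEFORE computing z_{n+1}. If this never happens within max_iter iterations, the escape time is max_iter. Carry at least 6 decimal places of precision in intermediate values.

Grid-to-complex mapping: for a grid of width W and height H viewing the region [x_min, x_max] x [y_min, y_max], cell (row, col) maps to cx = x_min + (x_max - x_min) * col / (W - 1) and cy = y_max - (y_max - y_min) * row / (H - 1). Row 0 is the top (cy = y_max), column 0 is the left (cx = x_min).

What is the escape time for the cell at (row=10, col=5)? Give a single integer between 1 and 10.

Answer: 10

Derivation:
z_0 = 0 + 0i, c = -0.6083 + 0.5000i
Iter 1: z = -0.6083 + 0.5000i, |z|^2 = 0.6201
Iter 2: z = -0.4883 + -0.1083i, |z|^2 = 0.2501
Iter 3: z = -0.3817 + 0.6058i, |z|^2 = 0.5127
Iter 4: z = -0.8296 + 0.0376i, |z|^2 = 0.6897
Iter 5: z = 0.0786 + 0.4376i, |z|^2 = 0.1977
Iter 6: z = -0.7937 + 0.5688i, |z|^2 = 0.9534
Iter 7: z = -0.3019 + -0.4029i, |z|^2 = 0.2534
Iter 8: z = -0.6795 + 0.7432i, |z|^2 = 1.0141
Iter 9: z = -0.6990 + -0.5100i, |z|^2 = 0.7487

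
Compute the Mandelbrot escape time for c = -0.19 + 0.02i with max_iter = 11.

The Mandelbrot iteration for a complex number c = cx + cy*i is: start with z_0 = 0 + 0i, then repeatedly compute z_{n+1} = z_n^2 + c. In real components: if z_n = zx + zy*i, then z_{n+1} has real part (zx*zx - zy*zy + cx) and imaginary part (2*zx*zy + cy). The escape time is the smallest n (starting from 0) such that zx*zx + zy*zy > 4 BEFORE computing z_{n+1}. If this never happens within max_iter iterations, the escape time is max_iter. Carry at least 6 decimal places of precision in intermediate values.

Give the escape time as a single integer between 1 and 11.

z_0 = 0 + 0i, c = -0.1900 + 0.0200i
Iter 1: z = -0.1900 + 0.0200i, |z|^2 = 0.0365
Iter 2: z = -0.1543 + 0.0124i, |z|^2 = 0.0240
Iter 3: z = -0.1663 + 0.0162i, |z|^2 = 0.0279
Iter 4: z = -0.1626 + 0.0146i, |z|^2 = 0.0266
Iter 5: z = -0.1638 + 0.0152i, |z|^2 = 0.0271
Iter 6: z = -0.1634 + 0.0150i, |z|^2 = 0.0269
Iter 7: z = -0.1635 + 0.0151i, |z|^2 = 0.0270
Iter 8: z = -0.1635 + 0.0151i, |z|^2 = 0.0270
Iter 9: z = -0.1635 + 0.0151i, |z|^2 = 0.0270
Iter 10: z = -0.1635 + 0.0151i, |z|^2 = 0.0270

Answer: 11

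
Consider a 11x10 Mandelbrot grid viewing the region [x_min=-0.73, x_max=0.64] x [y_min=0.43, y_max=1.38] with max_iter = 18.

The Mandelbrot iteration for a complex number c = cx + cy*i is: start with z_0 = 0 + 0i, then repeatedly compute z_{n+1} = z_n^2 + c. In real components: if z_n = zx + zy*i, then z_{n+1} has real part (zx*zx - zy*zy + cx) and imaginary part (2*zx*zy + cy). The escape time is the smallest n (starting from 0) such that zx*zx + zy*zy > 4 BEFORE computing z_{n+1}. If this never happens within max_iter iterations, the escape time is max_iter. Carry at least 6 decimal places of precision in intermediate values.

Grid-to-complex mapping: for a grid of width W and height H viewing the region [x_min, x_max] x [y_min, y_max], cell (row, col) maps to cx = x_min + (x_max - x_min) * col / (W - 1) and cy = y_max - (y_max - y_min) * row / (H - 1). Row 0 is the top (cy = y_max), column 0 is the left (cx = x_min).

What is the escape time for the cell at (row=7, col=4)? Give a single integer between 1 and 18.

z_0 = 0 + 0i, c = -0.1820 + 0.6411i
Iter 1: z = -0.1820 + 0.6411i, |z|^2 = 0.4441
Iter 2: z = -0.5599 + 0.4077i, |z|^2 = 0.4797
Iter 3: z = -0.0348 + 0.1845i, |z|^2 = 0.0353
Iter 4: z = -0.2148 + 0.6283i, |z|^2 = 0.4409
Iter 5: z = -0.5306 + 0.3712i, |z|^2 = 0.4193
Iter 6: z = -0.0382 + 0.2473i, |z|^2 = 0.0626
Iter 7: z = -0.2417 + 0.6222i, |z|^2 = 0.4455
Iter 8: z = -0.5107 + 0.3404i, |z|^2 = 0.3767
Iter 9: z = -0.0370 + 0.2934i, |z|^2 = 0.0875
Iter 10: z = -0.2667 + 0.6194i, |z|^2 = 0.4548
Iter 11: z = -0.4945 + 0.3107i, |z|^2 = 0.3411
Iter 12: z = -0.0340 + 0.3338i, |z|^2 = 0.1126
Iter 13: z = -0.2923 + 0.6184i, |z|^2 = 0.4679
Iter 14: z = -0.4790 + 0.2796i, |z|^2 = 0.3076
Iter 15: z = -0.0307 + 0.3733i, |z|^2 = 0.1403
Iter 16: z = -0.3204 + 0.6182i, |z|^2 = 0.4848
Iter 17: z = -0.4615 + 0.2450i, |z|^2 = 0.2730

Answer: 18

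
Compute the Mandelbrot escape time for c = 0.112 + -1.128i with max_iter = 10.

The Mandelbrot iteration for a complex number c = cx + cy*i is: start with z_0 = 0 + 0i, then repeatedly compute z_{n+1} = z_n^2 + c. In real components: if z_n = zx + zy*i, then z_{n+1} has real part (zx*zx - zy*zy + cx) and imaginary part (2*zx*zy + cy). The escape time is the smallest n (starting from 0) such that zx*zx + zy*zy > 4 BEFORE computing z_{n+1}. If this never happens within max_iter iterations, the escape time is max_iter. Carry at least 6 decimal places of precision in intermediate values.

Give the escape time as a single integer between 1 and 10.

Answer: 3

Derivation:
z_0 = 0 + 0i, c = 0.1120 + -1.1280i
Iter 1: z = 0.1120 + -1.1280i, |z|^2 = 1.2849
Iter 2: z = -1.1478 + -1.3807i, |z|^2 = 3.2238
Iter 3: z = -0.4767 + 2.0416i, |z|^2 = 4.3953
Escaped at iteration 3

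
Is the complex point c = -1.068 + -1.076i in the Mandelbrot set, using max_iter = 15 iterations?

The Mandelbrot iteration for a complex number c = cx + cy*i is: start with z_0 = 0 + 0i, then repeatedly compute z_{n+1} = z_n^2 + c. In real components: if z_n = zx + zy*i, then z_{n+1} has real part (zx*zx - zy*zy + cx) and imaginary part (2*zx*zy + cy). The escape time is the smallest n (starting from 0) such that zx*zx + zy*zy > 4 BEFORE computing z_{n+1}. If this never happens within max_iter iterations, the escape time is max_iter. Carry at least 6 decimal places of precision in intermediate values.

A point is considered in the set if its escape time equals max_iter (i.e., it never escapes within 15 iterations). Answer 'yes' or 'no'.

z_0 = 0 + 0i, c = -1.0680 + -1.0760i
Iter 1: z = -1.0680 + -1.0760i, |z|^2 = 2.2984
Iter 2: z = -1.0852 + 1.2223i, |z|^2 = 2.6717
Iter 3: z = -1.3846 + -3.7288i, |z|^2 = 15.8212
Escaped at iteration 3

Answer: no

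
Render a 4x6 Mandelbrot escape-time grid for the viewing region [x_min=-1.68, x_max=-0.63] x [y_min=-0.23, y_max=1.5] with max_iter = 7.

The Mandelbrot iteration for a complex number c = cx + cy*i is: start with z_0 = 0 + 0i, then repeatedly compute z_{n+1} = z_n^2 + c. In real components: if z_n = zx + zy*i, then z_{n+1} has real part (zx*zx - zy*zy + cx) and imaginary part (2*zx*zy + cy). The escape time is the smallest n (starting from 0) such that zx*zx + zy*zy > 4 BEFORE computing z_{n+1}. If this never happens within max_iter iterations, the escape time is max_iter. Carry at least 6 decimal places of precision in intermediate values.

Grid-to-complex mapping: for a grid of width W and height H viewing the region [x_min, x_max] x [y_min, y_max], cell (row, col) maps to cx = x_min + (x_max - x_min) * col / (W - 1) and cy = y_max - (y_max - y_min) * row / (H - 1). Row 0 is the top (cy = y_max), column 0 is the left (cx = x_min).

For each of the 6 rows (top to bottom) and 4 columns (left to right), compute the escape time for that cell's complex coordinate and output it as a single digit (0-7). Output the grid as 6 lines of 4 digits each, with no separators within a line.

(row=0, col=0): c = -1.6800 + 1.5000i → escape time 1
(row=0, col=1): c = -1.3300 + 1.5000i → escape time 1
(row=0, col=2): c = -0.9800 + 1.5000i → escape time 2
(row=0, col=3): c = -0.6300 + 1.5000i → escape time 2
(row=1, col=0): c = -1.6800 + 1.1540i → escape time 1
(row=1, col=1): c = -1.3300 + 1.1540i → escape time 2
(row=1, col=2): c = -0.9800 + 1.1540i → escape time 3
(row=1, col=3): c = -0.6300 + 1.1540i → escape time 3
(row=2, col=0): c = -1.6800 + 0.8080i → escape time 3
(row=2, col=1): c = -1.3300 + 0.8080i → escape time 3
(row=2, col=2): c = -0.9800 + 0.8080i → escape time 3
(row=2, col=3): c = -0.6300 + 0.8080i → escape time 4
(row=3, col=0): c = -1.6800 + 0.4620i → escape time 3
(row=3, col=1): c = -1.3300 + 0.4620i → escape time 4
(row=3, col=2): c = -0.9800 + 0.4620i → escape time 5
(row=3, col=3): c = -0.6300 + 0.4620i → escape time 7
(row=4, col=0): c = -1.6800 + 0.1160i → escape time 5
(row=4, col=1): c = -1.3300 + 0.1160i → escape time 7
(row=4, col=2): c = -0.9800 + 0.1160i → escape time 7
(row=4, col=3): c = -0.6300 + 0.1160i → escape time 7
(row=5, col=0): c = -1.6800 + -0.2300i → escape time 4
(row=5, col=1): c = -1.3300 + -0.2300i → escape time 7
(row=5, col=2): c = -0.9800 + -0.2300i → escape time 7
(row=5, col=3): c = -0.6300 + -0.2300i → escape time 7

Answer: 1122
1233
3334
3457
5777
4777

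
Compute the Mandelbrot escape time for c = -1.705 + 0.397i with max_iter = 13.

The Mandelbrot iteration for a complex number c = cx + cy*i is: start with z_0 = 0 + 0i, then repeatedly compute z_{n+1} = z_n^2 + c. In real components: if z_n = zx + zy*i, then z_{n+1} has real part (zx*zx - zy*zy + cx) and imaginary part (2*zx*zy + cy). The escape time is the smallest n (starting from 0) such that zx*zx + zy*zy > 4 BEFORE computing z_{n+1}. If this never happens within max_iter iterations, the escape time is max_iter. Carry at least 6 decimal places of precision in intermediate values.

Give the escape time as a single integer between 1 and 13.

Answer: 3

Derivation:
z_0 = 0 + 0i, c = -1.7050 + 0.3970i
Iter 1: z = -1.7050 + 0.3970i, |z|^2 = 3.0646
Iter 2: z = 1.0444 + -0.9568i, |z|^2 = 2.0062
Iter 3: z = -1.5296 + -1.6015i, |z|^2 = 4.9046
Escaped at iteration 3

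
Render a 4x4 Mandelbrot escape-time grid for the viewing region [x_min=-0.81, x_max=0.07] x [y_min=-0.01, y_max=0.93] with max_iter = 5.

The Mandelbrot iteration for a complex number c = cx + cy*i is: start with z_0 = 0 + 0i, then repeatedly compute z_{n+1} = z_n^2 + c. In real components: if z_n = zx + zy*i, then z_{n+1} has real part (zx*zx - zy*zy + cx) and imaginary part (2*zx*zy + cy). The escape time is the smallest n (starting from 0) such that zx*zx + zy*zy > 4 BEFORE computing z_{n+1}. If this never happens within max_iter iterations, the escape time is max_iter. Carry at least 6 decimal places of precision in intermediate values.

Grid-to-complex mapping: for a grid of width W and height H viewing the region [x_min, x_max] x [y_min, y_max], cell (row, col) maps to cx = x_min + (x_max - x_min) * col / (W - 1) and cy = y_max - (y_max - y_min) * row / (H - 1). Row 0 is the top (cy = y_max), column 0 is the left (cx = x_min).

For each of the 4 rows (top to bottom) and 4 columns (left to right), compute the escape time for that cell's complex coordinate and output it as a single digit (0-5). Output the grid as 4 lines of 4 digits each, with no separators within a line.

Answer: 3455
5555
5555
5555

Derivation:
(row=0, col=0): c = -0.8100 + 0.9300i → escape time 3
(row=0, col=1): c = -0.5167 + 0.9300i → escape time 4
(row=0, col=2): c = -0.2233 + 0.9300i → escape time 5
(row=0, col=3): c = 0.0700 + 0.9300i → escape time 5
(row=1, col=0): c = -0.8100 + 0.6167i → escape time 5
(row=1, col=1): c = -0.5167 + 0.6167i → escape time 5
(row=1, col=2): c = -0.2233 + 0.6167i → escape time 5
(row=1, col=3): c = 0.0700 + 0.6167i → escape time 5
(row=2, col=0): c = -0.8100 + 0.3033i → escape time 5
(row=2, col=1): c = -0.5167 + 0.3033i → escape time 5
(row=2, col=2): c = -0.2233 + 0.3033i → escape time 5
(row=2, col=3): c = 0.0700 + 0.3033i → escape time 5
(row=3, col=0): c = -0.8100 + -0.0100i → escape time 5
(row=3, col=1): c = -0.5167 + -0.0100i → escape time 5
(row=3, col=2): c = -0.2233 + -0.0100i → escape time 5
(row=3, col=3): c = 0.0700 + -0.0100i → escape time 5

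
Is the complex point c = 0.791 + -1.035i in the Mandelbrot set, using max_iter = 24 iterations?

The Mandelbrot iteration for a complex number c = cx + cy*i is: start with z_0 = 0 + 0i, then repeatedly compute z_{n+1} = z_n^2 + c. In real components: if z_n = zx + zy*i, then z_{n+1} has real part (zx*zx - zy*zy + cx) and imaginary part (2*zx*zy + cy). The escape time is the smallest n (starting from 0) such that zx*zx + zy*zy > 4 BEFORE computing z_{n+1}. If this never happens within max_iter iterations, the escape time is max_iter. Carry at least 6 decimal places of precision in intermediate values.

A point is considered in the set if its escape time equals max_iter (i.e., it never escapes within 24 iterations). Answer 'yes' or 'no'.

Answer: no

Derivation:
z_0 = 0 + 0i, c = 0.7910 + -1.0350i
Iter 1: z = 0.7910 + -1.0350i, |z|^2 = 1.6969
Iter 2: z = 0.3455 + -2.6724i, |z|^2 = 7.2609
Escaped at iteration 2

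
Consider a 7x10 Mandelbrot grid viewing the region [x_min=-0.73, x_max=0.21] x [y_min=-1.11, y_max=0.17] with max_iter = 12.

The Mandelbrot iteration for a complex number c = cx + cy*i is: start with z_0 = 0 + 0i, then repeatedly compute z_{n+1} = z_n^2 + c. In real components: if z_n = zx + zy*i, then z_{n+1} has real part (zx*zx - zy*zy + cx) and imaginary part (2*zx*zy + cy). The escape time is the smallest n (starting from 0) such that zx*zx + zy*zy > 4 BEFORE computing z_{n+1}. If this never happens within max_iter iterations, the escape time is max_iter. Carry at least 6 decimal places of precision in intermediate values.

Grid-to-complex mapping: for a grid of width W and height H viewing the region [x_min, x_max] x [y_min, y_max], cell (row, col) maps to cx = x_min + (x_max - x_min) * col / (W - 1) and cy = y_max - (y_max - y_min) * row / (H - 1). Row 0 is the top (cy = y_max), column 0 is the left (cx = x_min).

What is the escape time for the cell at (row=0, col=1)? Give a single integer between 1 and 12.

z_0 = 0 + 0i, c = -0.5733 + 0.1700i
Iter 1: z = -0.5733 + 0.1700i, |z|^2 = 0.3576
Iter 2: z = -0.2735 + -0.0249i, |z|^2 = 0.0754
Iter 3: z = -0.4991 + 0.1836i, |z|^2 = 0.2829
Iter 4: z = -0.3579 + -0.0133i, |z|^2 = 0.1283
Iter 5: z = -0.4454 + 0.1795i, |z|^2 = 0.2306
Iter 6: z = -0.4072 + 0.0101i, |z|^2 = 0.1659
Iter 7: z = -0.4076 + 0.1618i, |z|^2 = 0.1924
Iter 8: z = -0.4333 + 0.0381i, |z|^2 = 0.1892
Iter 9: z = -0.3870 + 0.1370i, |z|^2 = 0.1685
Iter 10: z = -0.4423 + 0.0640i, |z|^2 = 0.1998
Iter 11: z = -0.3818 + 0.1134i, |z|^2 = 0.1586

Answer: 12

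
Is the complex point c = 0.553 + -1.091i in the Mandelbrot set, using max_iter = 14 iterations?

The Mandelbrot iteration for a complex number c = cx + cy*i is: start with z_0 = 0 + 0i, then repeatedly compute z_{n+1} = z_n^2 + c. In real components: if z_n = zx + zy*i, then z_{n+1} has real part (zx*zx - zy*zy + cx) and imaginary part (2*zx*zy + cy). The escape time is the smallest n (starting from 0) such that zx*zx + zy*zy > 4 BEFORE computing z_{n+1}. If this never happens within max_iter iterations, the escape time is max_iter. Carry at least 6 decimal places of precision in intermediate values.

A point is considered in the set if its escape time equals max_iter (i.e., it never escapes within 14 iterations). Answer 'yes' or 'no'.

Answer: no

Derivation:
z_0 = 0 + 0i, c = 0.5530 + -1.0910i
Iter 1: z = 0.5530 + -1.0910i, |z|^2 = 1.4961
Iter 2: z = -0.3315 + -2.2976i, |z|^2 = 5.3891
Escaped at iteration 2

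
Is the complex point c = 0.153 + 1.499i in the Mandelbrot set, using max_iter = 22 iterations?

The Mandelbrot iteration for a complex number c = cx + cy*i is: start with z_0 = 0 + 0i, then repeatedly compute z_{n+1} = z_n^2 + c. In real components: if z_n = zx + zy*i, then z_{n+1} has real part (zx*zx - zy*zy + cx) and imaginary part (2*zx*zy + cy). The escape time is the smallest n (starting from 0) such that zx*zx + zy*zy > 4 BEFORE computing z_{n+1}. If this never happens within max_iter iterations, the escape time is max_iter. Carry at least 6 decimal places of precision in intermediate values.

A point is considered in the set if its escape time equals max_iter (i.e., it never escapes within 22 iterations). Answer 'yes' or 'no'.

z_0 = 0 + 0i, c = 0.1530 + 1.4990i
Iter 1: z = 0.1530 + 1.4990i, |z|^2 = 2.2704
Iter 2: z = -2.0706 + 1.9577i, |z|^2 = 8.1199
Escaped at iteration 2

Answer: no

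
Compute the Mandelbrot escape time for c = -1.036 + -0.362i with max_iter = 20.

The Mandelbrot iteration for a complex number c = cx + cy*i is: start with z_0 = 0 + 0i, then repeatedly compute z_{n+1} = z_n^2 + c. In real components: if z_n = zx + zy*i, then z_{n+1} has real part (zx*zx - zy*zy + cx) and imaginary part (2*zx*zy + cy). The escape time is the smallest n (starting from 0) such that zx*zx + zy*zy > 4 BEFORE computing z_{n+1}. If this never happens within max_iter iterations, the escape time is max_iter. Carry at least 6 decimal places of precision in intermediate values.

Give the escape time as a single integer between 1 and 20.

Answer: 16

Derivation:
z_0 = 0 + 0i, c = -1.0360 + -0.3620i
Iter 1: z = -1.0360 + -0.3620i, |z|^2 = 1.2043
Iter 2: z = -0.0937 + 0.3881i, |z|^2 = 0.1594
Iter 3: z = -1.1778 + -0.4348i, |z|^2 = 1.5762
Iter 4: z = 0.1622 + 0.6621i, |z|^2 = 0.4647
Iter 5: z = -1.4481 + -0.1472i, |z|^2 = 2.1187
Iter 6: z = 1.0393 + 0.0643i, |z|^2 = 1.0843
Iter 7: z = 0.0401 + -0.2283i, |z|^2 = 0.0537
Iter 8: z = -1.0865 + -0.3803i, |z|^2 = 1.3252
Iter 9: z = -0.0001 + 0.4644i, |z|^2 = 0.2157
Iter 10: z = -1.2517 + -0.3621i, |z|^2 = 1.6978
Iter 11: z = 0.3996 + 0.5444i, |z|^2 = 0.4560
Iter 12: z = -1.1727 + 0.0731i, |z|^2 = 1.3806
Iter 13: z = 0.3339 + -0.5333i, |z|^2 = 0.3959
Iter 14: z = -1.2090 + -0.7182i, |z|^2 = 1.9774
Iter 15: z = -0.0902 + 1.3745i, |z|^2 = 1.8974
Iter 16: z = -2.9171 + -0.6100i, |z|^2 = 8.8814
Escaped at iteration 16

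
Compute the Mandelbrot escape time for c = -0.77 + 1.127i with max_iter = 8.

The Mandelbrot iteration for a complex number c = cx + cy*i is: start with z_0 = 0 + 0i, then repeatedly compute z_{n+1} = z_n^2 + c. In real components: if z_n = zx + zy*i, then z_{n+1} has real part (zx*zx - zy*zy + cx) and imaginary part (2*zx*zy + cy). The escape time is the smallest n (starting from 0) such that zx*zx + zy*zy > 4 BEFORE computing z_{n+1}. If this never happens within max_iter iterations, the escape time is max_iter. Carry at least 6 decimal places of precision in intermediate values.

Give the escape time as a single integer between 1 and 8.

Answer: 3

Derivation:
z_0 = 0 + 0i, c = -0.7700 + 1.1270i
Iter 1: z = -0.7700 + 1.1270i, |z|^2 = 1.8630
Iter 2: z = -1.4472 + -0.6086i, |z|^2 = 2.4648
Iter 3: z = 0.9541 + 2.8885i, |z|^2 = 9.2538
Escaped at iteration 3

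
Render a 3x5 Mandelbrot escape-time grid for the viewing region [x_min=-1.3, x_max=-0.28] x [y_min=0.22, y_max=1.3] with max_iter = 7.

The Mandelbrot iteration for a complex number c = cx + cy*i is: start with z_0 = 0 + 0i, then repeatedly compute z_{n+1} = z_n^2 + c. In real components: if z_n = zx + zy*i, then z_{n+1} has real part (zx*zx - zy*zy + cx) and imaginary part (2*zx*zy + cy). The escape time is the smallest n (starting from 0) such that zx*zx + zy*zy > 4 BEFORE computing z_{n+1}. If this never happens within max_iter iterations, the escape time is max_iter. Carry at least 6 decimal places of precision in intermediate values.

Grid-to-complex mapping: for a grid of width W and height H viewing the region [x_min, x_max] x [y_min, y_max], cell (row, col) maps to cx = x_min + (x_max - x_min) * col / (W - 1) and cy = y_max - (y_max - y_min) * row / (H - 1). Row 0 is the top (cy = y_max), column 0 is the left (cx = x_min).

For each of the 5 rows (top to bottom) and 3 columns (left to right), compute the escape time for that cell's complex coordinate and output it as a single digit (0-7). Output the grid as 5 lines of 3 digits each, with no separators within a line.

(row=0, col=0): c = -1.3000 + 1.3000i → escape time 2
(row=0, col=1): c = -0.7900 + 1.3000i → escape time 2
(row=0, col=2): c = -0.2800 + 1.3000i → escape time 3
(row=1, col=0): c = -1.3000 + 1.0300i → escape time 3
(row=1, col=1): c = -0.7900 + 1.0300i → escape time 3
(row=1, col=2): c = -0.2800 + 1.0300i → escape time 5
(row=2, col=0): c = -1.3000 + 0.7600i → escape time 3
(row=2, col=1): c = -0.7900 + 0.7600i → escape time 4
(row=2, col=2): c = -0.2800 + 0.7600i → escape time 7
(row=3, col=0): c = -1.3000 + 0.4900i → escape time 4
(row=3, col=1): c = -0.7900 + 0.4900i → escape time 6
(row=3, col=2): c = -0.2800 + 0.4900i → escape time 7
(row=4, col=0): c = -1.3000 + 0.2200i → escape time 7
(row=4, col=1): c = -0.7900 + 0.2200i → escape time 7
(row=4, col=2): c = -0.2800 + 0.2200i → escape time 7

Answer: 223
335
347
467
777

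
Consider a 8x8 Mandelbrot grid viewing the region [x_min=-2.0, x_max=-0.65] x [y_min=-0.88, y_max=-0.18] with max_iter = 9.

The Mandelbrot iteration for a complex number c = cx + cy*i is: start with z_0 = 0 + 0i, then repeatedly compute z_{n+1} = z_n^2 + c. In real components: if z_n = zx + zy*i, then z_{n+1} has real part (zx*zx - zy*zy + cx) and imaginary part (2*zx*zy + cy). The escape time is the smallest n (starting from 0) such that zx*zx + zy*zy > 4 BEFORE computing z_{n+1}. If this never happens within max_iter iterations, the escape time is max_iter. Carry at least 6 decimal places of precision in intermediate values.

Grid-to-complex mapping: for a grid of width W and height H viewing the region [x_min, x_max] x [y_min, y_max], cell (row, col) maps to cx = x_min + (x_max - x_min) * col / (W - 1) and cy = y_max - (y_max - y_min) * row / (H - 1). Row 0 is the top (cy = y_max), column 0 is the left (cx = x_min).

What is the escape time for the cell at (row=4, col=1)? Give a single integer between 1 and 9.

Answer: 3

Derivation:
z_0 = 0 + 0i, c = -1.8071 + -0.5800i
Iter 1: z = -1.8071 + -0.5800i, |z|^2 = 3.6022
Iter 2: z = 1.1222 + 1.5163i, |z|^2 = 3.5585
Iter 3: z = -2.8469 + 2.8232i, |z|^2 = 16.0753
Escaped at iteration 3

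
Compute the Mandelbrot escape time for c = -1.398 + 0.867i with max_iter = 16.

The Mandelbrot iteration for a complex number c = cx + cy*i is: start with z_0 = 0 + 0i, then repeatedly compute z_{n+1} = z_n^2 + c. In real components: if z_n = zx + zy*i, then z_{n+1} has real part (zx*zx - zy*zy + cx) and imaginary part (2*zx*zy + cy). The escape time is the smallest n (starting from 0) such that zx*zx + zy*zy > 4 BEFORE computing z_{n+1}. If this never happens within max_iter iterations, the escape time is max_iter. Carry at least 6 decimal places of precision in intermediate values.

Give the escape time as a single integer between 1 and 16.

Answer: 3

Derivation:
z_0 = 0 + 0i, c = -1.3980 + 0.8670i
Iter 1: z = -1.3980 + 0.8670i, |z|^2 = 2.7061
Iter 2: z = -0.1953 + -1.5571i, |z|^2 = 2.4628
Iter 3: z = -3.7845 + 1.4752i, |z|^2 = 16.4987
Escaped at iteration 3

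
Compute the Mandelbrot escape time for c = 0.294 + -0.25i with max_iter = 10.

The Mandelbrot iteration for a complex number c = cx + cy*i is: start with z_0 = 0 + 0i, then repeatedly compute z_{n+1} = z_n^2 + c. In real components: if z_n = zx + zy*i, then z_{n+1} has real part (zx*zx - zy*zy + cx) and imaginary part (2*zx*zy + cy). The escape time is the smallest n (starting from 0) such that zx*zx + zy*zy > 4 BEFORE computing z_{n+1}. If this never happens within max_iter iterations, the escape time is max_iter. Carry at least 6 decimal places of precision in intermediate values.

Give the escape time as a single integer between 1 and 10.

z_0 = 0 + 0i, c = 0.2940 + -0.2500i
Iter 1: z = 0.2940 + -0.2500i, |z|^2 = 0.1489
Iter 2: z = 0.3179 + -0.3970i, |z|^2 = 0.2587
Iter 3: z = 0.2375 + -0.5024i, |z|^2 = 0.3088
Iter 4: z = 0.0979 + -0.4886i, |z|^2 = 0.2484
Iter 5: z = 0.0648 + -0.3457i, |z|^2 = 0.1237
Iter 6: z = 0.1787 + -0.2948i, |z|^2 = 0.1188
Iter 7: z = 0.2390 + -0.3554i, |z|^2 = 0.1834
Iter 8: z = 0.2248 + -0.4199i, |z|^2 = 0.2268
Iter 9: z = 0.1683 + -0.4388i, |z|^2 = 0.2209

Answer: 10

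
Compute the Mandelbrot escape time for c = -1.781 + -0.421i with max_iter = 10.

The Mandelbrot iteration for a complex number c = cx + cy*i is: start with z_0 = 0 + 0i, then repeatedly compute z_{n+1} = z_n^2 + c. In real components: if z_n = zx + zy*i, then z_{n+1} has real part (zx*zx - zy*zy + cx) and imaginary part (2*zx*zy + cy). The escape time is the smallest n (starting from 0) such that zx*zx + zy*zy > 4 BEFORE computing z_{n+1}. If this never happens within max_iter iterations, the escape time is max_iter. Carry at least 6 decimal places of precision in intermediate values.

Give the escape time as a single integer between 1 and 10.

Answer: 3

Derivation:
z_0 = 0 + 0i, c = -1.7810 + -0.4210i
Iter 1: z = -1.7810 + -0.4210i, |z|^2 = 3.3492
Iter 2: z = 1.2137 + 1.0786i, |z|^2 = 2.6365
Iter 3: z = -1.4713 + 2.1972i, |z|^2 = 6.9925
Escaped at iteration 3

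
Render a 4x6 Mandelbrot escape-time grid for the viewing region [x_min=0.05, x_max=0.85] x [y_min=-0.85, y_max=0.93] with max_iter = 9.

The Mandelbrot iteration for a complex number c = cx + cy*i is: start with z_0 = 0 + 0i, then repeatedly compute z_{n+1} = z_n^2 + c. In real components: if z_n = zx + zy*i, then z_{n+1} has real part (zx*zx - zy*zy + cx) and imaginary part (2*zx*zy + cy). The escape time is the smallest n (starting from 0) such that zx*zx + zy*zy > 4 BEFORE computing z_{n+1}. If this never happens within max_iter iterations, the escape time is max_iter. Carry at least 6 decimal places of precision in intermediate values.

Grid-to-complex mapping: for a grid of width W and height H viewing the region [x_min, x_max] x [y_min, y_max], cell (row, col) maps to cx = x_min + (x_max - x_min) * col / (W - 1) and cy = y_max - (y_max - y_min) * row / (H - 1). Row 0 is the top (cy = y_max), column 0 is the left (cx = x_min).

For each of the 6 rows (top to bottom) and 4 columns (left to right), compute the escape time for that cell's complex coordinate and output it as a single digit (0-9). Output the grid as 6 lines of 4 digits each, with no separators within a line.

Answer: 6422
9933
9943
9943
9943
7432

Derivation:
(row=0, col=0): c = 0.0500 + 0.9300i → escape time 6
(row=0, col=1): c = 0.3167 + 0.9300i → escape time 4
(row=0, col=2): c = 0.5833 + 0.9300i → escape time 2
(row=0, col=3): c = 0.8500 + 0.9300i → escape time 2
(row=1, col=0): c = 0.0500 + 0.5740i → escape time 9
(row=1, col=1): c = 0.3167 + 0.5740i → escape time 9
(row=1, col=2): c = 0.5833 + 0.5740i → escape time 3
(row=1, col=3): c = 0.8500 + 0.5740i → escape time 3
(row=2, col=0): c = 0.0500 + 0.2180i → escape time 9
(row=2, col=1): c = 0.3167 + 0.2180i → escape time 9
(row=2, col=2): c = 0.5833 + 0.2180i → escape time 4
(row=2, col=3): c = 0.8500 + 0.2180i → escape time 3
(row=3, col=0): c = 0.0500 + -0.1380i → escape time 9
(row=3, col=1): c = 0.3167 + -0.1380i → escape time 9
(row=3, col=2): c = 0.5833 + -0.1380i → escape time 4
(row=3, col=3): c = 0.8500 + -0.1380i → escape time 3
(row=4, col=0): c = 0.0500 + -0.4940i → escape time 9
(row=4, col=1): c = 0.3167 + -0.4940i → escape time 9
(row=4, col=2): c = 0.5833 + -0.4940i → escape time 4
(row=4, col=3): c = 0.8500 + -0.4940i → escape time 3
(row=5, col=0): c = 0.0500 + -0.8500i → escape time 7
(row=5, col=1): c = 0.3167 + -0.8500i → escape time 4
(row=5, col=2): c = 0.5833 + -0.8500i → escape time 3
(row=5, col=3): c = 0.8500 + -0.8500i → escape time 2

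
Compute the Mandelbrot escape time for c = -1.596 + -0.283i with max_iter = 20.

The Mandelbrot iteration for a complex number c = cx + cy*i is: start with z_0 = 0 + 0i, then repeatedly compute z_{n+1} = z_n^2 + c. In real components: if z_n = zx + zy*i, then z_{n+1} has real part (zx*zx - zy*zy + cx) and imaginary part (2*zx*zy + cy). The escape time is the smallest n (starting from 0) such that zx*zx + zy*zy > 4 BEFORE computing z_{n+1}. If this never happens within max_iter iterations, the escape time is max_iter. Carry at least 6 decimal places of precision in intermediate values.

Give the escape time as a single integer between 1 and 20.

Answer: 4

Derivation:
z_0 = 0 + 0i, c = -1.5960 + -0.2830i
Iter 1: z = -1.5960 + -0.2830i, |z|^2 = 2.6273
Iter 2: z = 0.8711 + 0.6203i, |z|^2 = 1.1437
Iter 3: z = -1.2220 + 0.7978i, |z|^2 = 2.1296
Iter 4: z = -0.7393 + -2.2327i, |z|^2 = 5.5315
Escaped at iteration 4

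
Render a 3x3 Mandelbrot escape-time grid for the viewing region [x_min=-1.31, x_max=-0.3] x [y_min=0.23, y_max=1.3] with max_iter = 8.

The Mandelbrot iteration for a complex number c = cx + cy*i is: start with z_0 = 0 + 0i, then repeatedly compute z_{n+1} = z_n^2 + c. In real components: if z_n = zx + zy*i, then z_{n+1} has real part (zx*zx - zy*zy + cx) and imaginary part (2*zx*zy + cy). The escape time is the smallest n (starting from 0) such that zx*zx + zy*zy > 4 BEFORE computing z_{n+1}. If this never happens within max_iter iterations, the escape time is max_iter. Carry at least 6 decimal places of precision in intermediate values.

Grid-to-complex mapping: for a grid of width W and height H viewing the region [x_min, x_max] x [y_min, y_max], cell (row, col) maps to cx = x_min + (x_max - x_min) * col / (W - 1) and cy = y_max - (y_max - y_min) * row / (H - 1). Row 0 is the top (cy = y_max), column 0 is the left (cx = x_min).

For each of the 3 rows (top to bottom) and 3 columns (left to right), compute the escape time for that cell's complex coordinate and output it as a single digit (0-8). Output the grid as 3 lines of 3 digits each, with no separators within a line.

(row=0, col=0): c = -1.3100 + 1.3000i → escape time 2
(row=0, col=1): c = -0.8050 + 1.3000i → escape time 2
(row=0, col=2): c = -0.3000 + 1.3000i → escape time 3
(row=1, col=0): c = -1.3100 + 0.7650i → escape time 3
(row=1, col=1): c = -0.8050 + 0.7650i → escape time 4
(row=1, col=2): c = -0.3000 + 0.7650i → escape time 8
(row=2, col=0): c = -1.3100 + 0.2300i → escape time 7
(row=2, col=1): c = -0.8050 + 0.2300i → escape time 8
(row=2, col=2): c = -0.3000 + 0.2300i → escape time 8

Answer: 223
348
788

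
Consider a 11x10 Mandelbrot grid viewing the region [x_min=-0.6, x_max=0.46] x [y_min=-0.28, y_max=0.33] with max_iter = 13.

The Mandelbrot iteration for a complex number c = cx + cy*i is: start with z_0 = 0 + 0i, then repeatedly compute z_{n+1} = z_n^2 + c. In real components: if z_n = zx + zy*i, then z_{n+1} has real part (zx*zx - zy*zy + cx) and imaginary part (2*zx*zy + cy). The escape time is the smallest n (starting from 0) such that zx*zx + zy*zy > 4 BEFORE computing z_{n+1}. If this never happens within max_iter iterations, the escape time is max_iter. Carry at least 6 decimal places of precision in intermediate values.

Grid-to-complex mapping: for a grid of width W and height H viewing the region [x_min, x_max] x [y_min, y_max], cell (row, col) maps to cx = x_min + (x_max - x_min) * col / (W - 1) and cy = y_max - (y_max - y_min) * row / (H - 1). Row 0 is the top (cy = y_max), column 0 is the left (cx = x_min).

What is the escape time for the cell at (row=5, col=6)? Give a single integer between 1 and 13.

Answer: 13

Derivation:
z_0 = 0 + 0i, c = 0.0360 + -0.0089i
Iter 1: z = 0.0360 + -0.0089i, |z|^2 = 0.0014
Iter 2: z = 0.0372 + -0.0095i, |z|^2 = 0.0015
Iter 3: z = 0.0373 + -0.0096i, |z|^2 = 0.0015
Iter 4: z = 0.0373 + -0.0096i, |z|^2 = 0.0015
Iter 5: z = 0.0373 + -0.0096i, |z|^2 = 0.0015
Iter 6: z = 0.0373 + -0.0096i, |z|^2 = 0.0015
Iter 7: z = 0.0373 + -0.0096i, |z|^2 = 0.0015
Iter 8: z = 0.0373 + -0.0096i, |z|^2 = 0.0015
Iter 9: z = 0.0373 + -0.0096i, |z|^2 = 0.0015
Iter 10: z = 0.0373 + -0.0096i, |z|^2 = 0.0015
Iter 11: z = 0.0373 + -0.0096i, |z|^2 = 0.0015
Iter 12: z = 0.0373 + -0.0096i, |z|^2 = 0.0015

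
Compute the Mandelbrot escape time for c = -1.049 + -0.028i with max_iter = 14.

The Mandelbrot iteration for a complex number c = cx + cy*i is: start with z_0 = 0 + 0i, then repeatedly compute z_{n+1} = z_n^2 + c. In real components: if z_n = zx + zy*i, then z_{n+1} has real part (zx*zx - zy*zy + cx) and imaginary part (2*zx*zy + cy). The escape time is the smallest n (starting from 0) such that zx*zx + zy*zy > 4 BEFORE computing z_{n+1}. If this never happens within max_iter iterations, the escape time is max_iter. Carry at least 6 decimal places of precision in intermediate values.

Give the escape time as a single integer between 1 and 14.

Answer: 14

Derivation:
z_0 = 0 + 0i, c = -1.0490 + -0.0280i
Iter 1: z = -1.0490 + -0.0280i, |z|^2 = 1.1012
Iter 2: z = 0.0506 + 0.0307i, |z|^2 = 0.0035
Iter 3: z = -1.0474 + -0.0249i, |z|^2 = 1.0976
Iter 4: z = 0.0474 + 0.0241i, |z|^2 = 0.0028
Iter 5: z = -1.0473 + -0.0257i, |z|^2 = 1.0976
Iter 6: z = 0.0473 + 0.0259i, |z|^2 = 0.0029
Iter 7: z = -1.0474 + -0.0256i, |z|^2 = 1.0978
Iter 8: z = 0.0475 + 0.0255i, |z|^2 = 0.0029
Iter 9: z = -1.0474 + -0.0256i, |z|^2 = 1.0977
Iter 10: z = 0.0474 + 0.0256i, |z|^2 = 0.0029
Iter 11: z = -1.0474 + -0.0256i, |z|^2 = 1.0977
Iter 12: z = 0.0474 + 0.0256i, |z|^2 = 0.0029
Iter 13: z = -1.0474 + -0.0256i, |z|^2 = 1.0977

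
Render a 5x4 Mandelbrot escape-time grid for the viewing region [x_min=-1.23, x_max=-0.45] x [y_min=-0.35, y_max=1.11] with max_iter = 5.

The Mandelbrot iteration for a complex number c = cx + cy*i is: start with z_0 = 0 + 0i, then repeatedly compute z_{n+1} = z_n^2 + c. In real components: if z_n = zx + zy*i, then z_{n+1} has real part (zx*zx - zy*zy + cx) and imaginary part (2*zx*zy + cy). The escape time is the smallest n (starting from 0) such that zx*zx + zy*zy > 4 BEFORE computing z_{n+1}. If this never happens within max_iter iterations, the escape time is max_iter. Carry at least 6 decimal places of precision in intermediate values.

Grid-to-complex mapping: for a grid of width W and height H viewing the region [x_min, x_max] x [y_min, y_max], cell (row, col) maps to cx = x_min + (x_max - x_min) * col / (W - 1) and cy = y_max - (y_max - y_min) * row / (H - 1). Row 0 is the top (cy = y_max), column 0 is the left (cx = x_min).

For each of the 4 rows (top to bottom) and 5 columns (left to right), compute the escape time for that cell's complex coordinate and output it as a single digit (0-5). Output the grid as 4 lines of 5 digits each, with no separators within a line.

(row=0, col=0): c = -1.2300 + 1.1100i → escape time 3
(row=0, col=1): c = -1.0350 + 1.1100i → escape time 3
(row=0, col=2): c = -0.8400 + 1.1100i → escape time 3
(row=0, col=3): c = -0.6450 + 1.1100i → escape time 3
(row=0, col=4): c = -0.4500 + 1.1100i → escape time 4
(row=1, col=0): c = -1.2300 + 0.6233i → escape time 3
(row=1, col=1): c = -1.0350 + 0.6233i → escape time 4
(row=1, col=2): c = -0.8400 + 0.6233i → escape time 5
(row=1, col=3): c = -0.6450 + 0.6233i → escape time 5
(row=1, col=4): c = -0.4500 + 0.6233i → escape time 5
(row=2, col=0): c = -1.2300 + 0.1367i → escape time 5
(row=2, col=1): c = -1.0350 + 0.1367i → escape time 5
(row=2, col=2): c = -0.8400 + 0.1367i → escape time 5
(row=2, col=3): c = -0.6450 + 0.1367i → escape time 5
(row=2, col=4): c = -0.4500 + 0.1367i → escape time 5
(row=3, col=0): c = -1.2300 + -0.3500i → escape time 5
(row=3, col=1): c = -1.0350 + -0.3500i → escape time 5
(row=3, col=2): c = -0.8400 + -0.3500i → escape time 5
(row=3, col=3): c = -0.6450 + -0.3500i → escape time 5
(row=3, col=4): c = -0.4500 + -0.3500i → escape time 5

Answer: 33334
34555
55555
55555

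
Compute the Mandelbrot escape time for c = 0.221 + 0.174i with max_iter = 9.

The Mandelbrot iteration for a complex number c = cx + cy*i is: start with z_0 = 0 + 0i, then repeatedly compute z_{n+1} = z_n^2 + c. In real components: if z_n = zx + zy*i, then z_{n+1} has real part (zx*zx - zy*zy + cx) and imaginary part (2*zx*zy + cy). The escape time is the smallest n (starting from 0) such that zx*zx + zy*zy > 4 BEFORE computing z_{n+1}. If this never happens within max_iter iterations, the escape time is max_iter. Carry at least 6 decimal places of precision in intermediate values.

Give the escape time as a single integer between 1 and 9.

z_0 = 0 + 0i, c = 0.2210 + 0.1740i
Iter 1: z = 0.2210 + 0.1740i, |z|^2 = 0.0791
Iter 2: z = 0.2396 + 0.2509i, |z|^2 = 0.1203
Iter 3: z = 0.2154 + 0.2942i, |z|^2 = 0.1330
Iter 4: z = 0.1808 + 0.3008i, |z|^2 = 0.1232
Iter 5: z = 0.1632 + 0.2828i, |z|^2 = 0.1066
Iter 6: z = 0.1677 + 0.2663i, |z|^2 = 0.0990
Iter 7: z = 0.1782 + 0.2633i, |z|^2 = 0.1011
Iter 8: z = 0.1834 + 0.2678i, |z|^2 = 0.1054

Answer: 9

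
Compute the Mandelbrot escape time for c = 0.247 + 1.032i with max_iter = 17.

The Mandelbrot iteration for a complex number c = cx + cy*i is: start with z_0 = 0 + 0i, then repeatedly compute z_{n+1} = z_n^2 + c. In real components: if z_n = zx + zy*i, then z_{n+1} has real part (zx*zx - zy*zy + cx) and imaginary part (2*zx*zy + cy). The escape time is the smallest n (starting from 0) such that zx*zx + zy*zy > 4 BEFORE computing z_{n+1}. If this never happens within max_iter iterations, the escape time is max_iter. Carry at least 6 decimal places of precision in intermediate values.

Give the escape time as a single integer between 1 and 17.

Answer: 3

Derivation:
z_0 = 0 + 0i, c = 0.2470 + 1.0320i
Iter 1: z = 0.2470 + 1.0320i, |z|^2 = 1.1260
Iter 2: z = -0.7570 + 1.5418i, |z|^2 = 2.9502
Iter 3: z = -1.5571 + -1.3023i, |z|^2 = 4.1207
Escaped at iteration 3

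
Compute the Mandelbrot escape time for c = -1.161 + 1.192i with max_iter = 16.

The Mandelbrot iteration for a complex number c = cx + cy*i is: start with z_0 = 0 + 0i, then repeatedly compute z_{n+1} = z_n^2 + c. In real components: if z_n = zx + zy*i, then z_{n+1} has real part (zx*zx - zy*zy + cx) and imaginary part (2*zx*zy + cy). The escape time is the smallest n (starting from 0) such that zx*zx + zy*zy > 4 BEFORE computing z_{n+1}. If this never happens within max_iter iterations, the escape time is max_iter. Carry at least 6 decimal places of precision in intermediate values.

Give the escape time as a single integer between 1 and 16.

z_0 = 0 + 0i, c = -1.1610 + 1.1920i
Iter 1: z = -1.1610 + 1.1920i, |z|^2 = 2.7688
Iter 2: z = -1.2339 + -1.5758i, |z|^2 = 4.0058
Escaped at iteration 2

Answer: 2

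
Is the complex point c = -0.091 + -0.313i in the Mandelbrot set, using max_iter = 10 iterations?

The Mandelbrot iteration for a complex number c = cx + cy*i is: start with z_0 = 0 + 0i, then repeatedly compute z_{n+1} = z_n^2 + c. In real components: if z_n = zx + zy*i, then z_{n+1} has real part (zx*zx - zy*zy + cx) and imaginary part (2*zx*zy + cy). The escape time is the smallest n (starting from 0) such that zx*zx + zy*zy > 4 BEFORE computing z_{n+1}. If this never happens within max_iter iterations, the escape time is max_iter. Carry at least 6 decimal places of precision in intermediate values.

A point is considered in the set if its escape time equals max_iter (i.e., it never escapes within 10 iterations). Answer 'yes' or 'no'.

z_0 = 0 + 0i, c = -0.0910 + -0.3130i
Iter 1: z = -0.0910 + -0.3130i, |z|^2 = 0.1062
Iter 2: z = -0.1807 + -0.2560i, |z|^2 = 0.0982
Iter 3: z = -0.1239 + -0.2205i, |z|^2 = 0.0640
Iter 4: z = -0.1243 + -0.2584i, |z|^2 = 0.0822
Iter 5: z = -0.1423 + -0.2488i, |z|^2 = 0.0822
Iter 6: z = -0.1326 + -0.2422i, |z|^2 = 0.0762
Iter 7: z = -0.1321 + -0.2487i, |z|^2 = 0.0793
Iter 8: z = -0.1354 + -0.2473i, |z|^2 = 0.0795
Iter 9: z = -0.1338 + -0.2460i, |z|^2 = 0.0784
Did not escape in 10 iterations → in set

Answer: yes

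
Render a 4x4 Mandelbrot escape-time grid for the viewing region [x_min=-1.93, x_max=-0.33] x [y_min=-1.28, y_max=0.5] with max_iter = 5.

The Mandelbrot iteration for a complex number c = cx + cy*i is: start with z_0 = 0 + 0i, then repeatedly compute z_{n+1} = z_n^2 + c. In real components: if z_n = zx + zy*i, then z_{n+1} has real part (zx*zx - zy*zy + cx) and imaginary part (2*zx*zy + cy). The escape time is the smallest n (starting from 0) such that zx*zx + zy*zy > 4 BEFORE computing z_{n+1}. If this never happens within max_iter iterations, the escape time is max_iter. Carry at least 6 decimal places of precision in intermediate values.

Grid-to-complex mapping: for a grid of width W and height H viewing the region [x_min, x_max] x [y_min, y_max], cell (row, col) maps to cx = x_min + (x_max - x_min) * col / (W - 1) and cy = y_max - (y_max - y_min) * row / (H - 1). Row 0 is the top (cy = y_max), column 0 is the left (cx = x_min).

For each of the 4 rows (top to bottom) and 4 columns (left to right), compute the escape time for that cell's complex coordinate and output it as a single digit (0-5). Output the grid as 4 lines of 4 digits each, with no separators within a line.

Answer: 2355
4555
1345
1233

Derivation:
(row=0, col=0): c = -1.9300 + 0.5000i → escape time 2
(row=0, col=1): c = -1.3967 + 0.5000i → escape time 3
(row=0, col=2): c = -0.8633 + 0.5000i → escape time 5
(row=0, col=3): c = -0.3300 + 0.5000i → escape time 5
(row=1, col=0): c = -1.9300 + -0.0933i → escape time 4
(row=1, col=1): c = -1.3967 + -0.0933i → escape time 5
(row=1, col=2): c = -0.8633 + -0.0933i → escape time 5
(row=1, col=3): c = -0.3300 + -0.0933i → escape time 5
(row=2, col=0): c = -1.9300 + -0.6867i → escape time 1
(row=2, col=1): c = -1.3967 + -0.6867i → escape time 3
(row=2, col=2): c = -0.8633 + -0.6867i → escape time 4
(row=2, col=3): c = -0.3300 + -0.6867i → escape time 5
(row=3, col=0): c = -1.9300 + -1.2800i → escape time 1
(row=3, col=1): c = -1.3967 + -1.2800i → escape time 2
(row=3, col=2): c = -0.8633 + -1.2800i → escape time 3
(row=3, col=3): c = -0.3300 + -1.2800i → escape time 3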